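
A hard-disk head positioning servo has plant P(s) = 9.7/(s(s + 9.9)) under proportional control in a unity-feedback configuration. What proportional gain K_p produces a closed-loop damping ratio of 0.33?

Closed-loop characteristic equation: s² + 9.9s + K_p·9.7 = 0.
So ω_n = √(9.7K_p) and 2ζω_n = 9.9, giving ζ = 9.9/(2√(9.7K_p)).
Setting ζ = 0.33: √(9.7K_p) = 9.9/(2·0.33) = 15, so K_p = 225/9.7 = 23.2.

K_p = 23.2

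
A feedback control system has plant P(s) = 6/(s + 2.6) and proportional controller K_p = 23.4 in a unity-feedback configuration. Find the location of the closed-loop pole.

s = -143

Closed-loop transfer function: T(s) = K_p·P(s)/(1 + K_p·P(s)) = 140.4/(s + 2.6 + 140.4) = 140.4/(s + 143).
The closed-loop pole is at s = −143.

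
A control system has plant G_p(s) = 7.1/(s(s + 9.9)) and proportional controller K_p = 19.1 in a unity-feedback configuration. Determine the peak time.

Closed-loop characteristic equation: s² + 9.9s + 135.6 = 0, so ω_n = 11.65 rad/s and ζ = 9.9/(2·11.65) = 0.4251.
Damped frequency ω_d = ω_n√(1−ζ²) = 10.54 rad/s, so peak time T_p = π/ω_d = 0.298 s.

T_p = 0.298 s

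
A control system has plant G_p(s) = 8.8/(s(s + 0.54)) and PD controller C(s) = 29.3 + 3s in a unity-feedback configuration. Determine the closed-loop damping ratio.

ζ = 0.839

Forward path: (29.3 + 3s)·8.8/(s(s+0.54)). The closed-loop characteristic equation is s² + (0.54 + 8.8·3)s + 8.8·29.3 = 0.
That is s² + 26.94s + 257.8 = 0, so ω_n = 16.06 rad/s and ζ = 26.94/(2·16.06) = 0.8389.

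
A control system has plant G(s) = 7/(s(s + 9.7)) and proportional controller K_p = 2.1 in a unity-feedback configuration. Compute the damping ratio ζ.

ζ = 1.26

With unity feedback the closed-loop characteristic equation is s² + 9.7s + 2.1·7 = s² + 9.7s + 14.7 = 0.
Matching s² + 2ζω_n s + ω_n²: ω_n = √14.7 = 3.834 rad/s and 2ζω_n = 9.7, so ζ = 9.7/(2·3.834) = 1.26.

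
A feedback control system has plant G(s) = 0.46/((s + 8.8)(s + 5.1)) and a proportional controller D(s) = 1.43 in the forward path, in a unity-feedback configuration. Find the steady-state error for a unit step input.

The loop is type 0. Static position error constant K_pos = D(0)·G(0) = 1.43·0.01025 = 0.01466.
Steady-state error to a unit step: e_ss = 1/(1+K_pos) = 1/1.015 = 0.986.

0.986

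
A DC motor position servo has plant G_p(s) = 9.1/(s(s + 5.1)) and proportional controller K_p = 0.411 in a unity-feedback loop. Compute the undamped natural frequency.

The closed-loop denominator is s(s+5.1) + 0.411·9.1 = s² + 5.1s + 3.74.
So ω_n² = 3.74 ⇒ ω_n = 1.934 rad/s, and ζ = 5.1/(2ω_n) = 1.32.

ω_n = 1.93 rad/s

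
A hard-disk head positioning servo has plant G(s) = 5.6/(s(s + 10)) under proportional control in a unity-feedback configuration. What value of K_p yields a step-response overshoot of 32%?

K_p = 38.4

From %OS = 100·exp(−πζ/√(1−ζ²)) = 32%, ζ = −ln(0.32)/√(π²+ln²(0.32)) = 0.341.
Characteristic equation s² + 10s + 5.6K_p = 0 gives ζ = 10/(2√(5.6K_p)).
Setting ζ = 0.341: √(5.6K_p) = 10/(2·0.341) = 14.66, so K_p = 215/5.6 = 38.4.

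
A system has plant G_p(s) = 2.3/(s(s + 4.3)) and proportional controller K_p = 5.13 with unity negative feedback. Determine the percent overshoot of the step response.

8.04%

From 1 + K_pG_p(s) = 0: s² + 4.3s + 11.8 = 0 ⇒ ω_n = 3.435, ζ = 0.6259.
%OS = 100·exp(−πζ/√(1−ζ²)) = 100·exp(−π·0.6259/√0.6082) = 8.04%.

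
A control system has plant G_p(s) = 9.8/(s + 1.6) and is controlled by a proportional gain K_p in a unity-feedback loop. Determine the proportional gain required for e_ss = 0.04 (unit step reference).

For a type-0 loop with proportional control, e_ss = 1/(1 + K_p·G_p(0)).
G_p(0) = 6.125. Require 1/(1 + K_p·6.125) = 0.04, so 1 + 6.125·K_p = 25.
K_p = (25 − 1)/6.125 = 3.92.

K_p = 3.92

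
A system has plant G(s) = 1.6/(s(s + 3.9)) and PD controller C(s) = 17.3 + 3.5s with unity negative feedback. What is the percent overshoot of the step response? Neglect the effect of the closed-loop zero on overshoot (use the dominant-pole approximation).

Forward path: (17.3 + 3.5s)·1.6/(s(s+3.9)). The closed-loop characteristic equation is s² + (3.9 + 1.6·3.5)s + 1.6·17.3 = 0.
That is s² + 9.5s + 27.68 = 0, so ω_n = 5.261 rad/s and ζ = 9.5/(2·5.261) = 0.9028.
%OS = 100·exp(−πζ/√(1−ζ²)) = 0.137%.

0.137%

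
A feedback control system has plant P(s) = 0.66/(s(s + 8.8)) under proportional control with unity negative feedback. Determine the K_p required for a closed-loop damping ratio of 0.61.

K_p = 78.8

Closed-loop characteristic equation: s² + 8.8s + K_p·0.66 = 0.
So ω_n = √(0.66K_p) and 2ζω_n = 8.8, giving ζ = 8.8/(2√(0.66K_p)).
Setting ζ = 0.61: √(0.66K_p) = 8.8/(2·0.61) = 7.213, so K_p = 52.03/0.66 = 78.8.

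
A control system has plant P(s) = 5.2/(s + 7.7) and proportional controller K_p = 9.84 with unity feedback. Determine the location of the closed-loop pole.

s = -58.87

Closed-loop transfer function: T(s) = K_p·P(s)/(1 + K_p·P(s)) = 51.17/(s + 7.7 + 51.17) = 51.17/(s + 58.87).
The closed-loop pole is at s = −58.87.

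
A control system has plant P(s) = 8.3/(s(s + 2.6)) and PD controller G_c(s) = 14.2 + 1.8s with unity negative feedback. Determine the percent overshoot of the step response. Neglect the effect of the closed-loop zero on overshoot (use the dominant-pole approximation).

1.35%

Forward path: (14.2 + 1.8s)·8.3/(s(s+2.6)). The closed-loop characteristic equation is s² + (2.6 + 8.3·1.8)s + 8.3·14.2 = 0.
That is s² + 17.54s + 117.9 = 0, so ω_n = 10.86 rad/s and ζ = 17.54/(2·10.86) = 0.8078.
%OS = 100·exp(−πζ/√(1−ζ²)) = 1.35%.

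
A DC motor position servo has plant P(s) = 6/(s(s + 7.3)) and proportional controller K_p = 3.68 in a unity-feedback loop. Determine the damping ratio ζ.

With unity feedback the closed-loop characteristic equation is s² + 7.3s + 3.68·6 = s² + 7.3s + 22.08 = 0.
So ω_n² = 22.08 ⇒ ω_n = 4.699 rad/s, and ζ = 7.3/(2ω_n) = 0.777.

ζ = 0.777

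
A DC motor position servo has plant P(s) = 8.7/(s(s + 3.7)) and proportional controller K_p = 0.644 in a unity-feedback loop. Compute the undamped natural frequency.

1 + K_p·P(s) = 0 gives s² + 3.7s + 5.603 = 0.
Matching s² + 2ζω_n s + ω_n²: ω_n = √5.603 = 2.367 rad/s and 2ζω_n = 3.7, so ζ = 3.7/(2·2.367) = 0.782.

ω_n = 2.37 rad/s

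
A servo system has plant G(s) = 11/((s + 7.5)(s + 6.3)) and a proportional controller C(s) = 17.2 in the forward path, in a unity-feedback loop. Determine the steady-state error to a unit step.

0.2

The loop is type 0. Static position error constant K_pos = C(0)·G(0) = 17.2·0.2328 = 4.004.
Steady-state error to a unit step: e_ss = 1/(1+K_pos) = 1/5.004 = 0.2.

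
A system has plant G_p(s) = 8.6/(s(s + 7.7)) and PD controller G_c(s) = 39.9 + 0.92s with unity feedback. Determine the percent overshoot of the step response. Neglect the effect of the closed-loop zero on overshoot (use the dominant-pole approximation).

23.2%

Forward path: (39.9 + 0.92s)·8.6/(s(s+7.7)). The closed-loop characteristic equation is s² + (7.7 + 8.6·0.92)s + 8.6·39.9 = 0.
That is s² + 15.61s + 343.1 = 0, so ω_n = 18.52 rad/s and ζ = 15.61/(2·18.52) = 0.4214.
%OS = 100·exp(−πζ/√(1−ζ²)) = 23.2%.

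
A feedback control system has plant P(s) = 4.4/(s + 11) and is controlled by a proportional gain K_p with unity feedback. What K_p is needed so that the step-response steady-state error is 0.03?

K_p = 80.8

For a type-0 loop with proportional control, e_ss = 1/(1 + K_p·P(0)).
P(0) = 0.4. Require 1/(1 + K_p·0.4) = 0.03, so 1 + 0.4·K_p = 33.33.
K_p = (33.33 − 1)/0.4 = 80.8.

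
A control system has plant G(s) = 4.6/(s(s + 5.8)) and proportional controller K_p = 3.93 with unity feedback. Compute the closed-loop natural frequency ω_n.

ω_n = 4.25 rad/s

1 + K_p·G(s) = 0 gives s² + 5.8s + 18.08 = 0.
Matching s² + 2ζω_n s + ω_n²: ω_n = √18.08 = 4.252 rad/s and 2ζω_n = 5.8, so ζ = 5.8/(2·4.252) = 0.682.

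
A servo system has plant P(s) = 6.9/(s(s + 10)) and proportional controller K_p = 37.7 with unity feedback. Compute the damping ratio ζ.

The closed-loop denominator is s(s+10) + 37.7·6.9 = s² + 10s + 260.1.
So ω_n² = 260.1 ⇒ ω_n = 16.13 rad/s, and ζ = 10/(2ω_n) = 0.31.

ζ = 0.31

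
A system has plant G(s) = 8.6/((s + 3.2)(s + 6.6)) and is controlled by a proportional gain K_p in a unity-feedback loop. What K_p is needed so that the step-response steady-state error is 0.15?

The loop is type 0, so e_ss(step) = 1/(1 + K_pos) with K_pos = K_p·G(0).
G(0) = 0.4072. Require 1/(1 + K_p·0.4072) = 0.15, so 1 + 0.4072·K_p = 6.667.
K_p = (6.667 − 1)/0.4072 = 13.9.

K_p = 13.9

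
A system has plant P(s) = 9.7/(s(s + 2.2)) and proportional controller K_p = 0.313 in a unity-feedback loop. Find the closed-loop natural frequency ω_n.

1 + K_p·P(s) = 0 gives s² + 2.2s + 3.036 = 0.
So ω_n² = 3.036 ⇒ ω_n = 1.742 rad/s, and ζ = 2.2/(2ω_n) = 0.631.

ω_n = 1.74 rad/s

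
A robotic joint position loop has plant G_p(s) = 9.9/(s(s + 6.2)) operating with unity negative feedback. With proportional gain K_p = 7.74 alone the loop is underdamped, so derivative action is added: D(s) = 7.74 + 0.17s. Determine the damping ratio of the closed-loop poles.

ζ = 0.45

Forward path: (7.74 + 0.17s)·9.9/(s(s+6.2)). The closed-loop characteristic equation is s² + (6.2 + 9.9·0.17)s + 9.9·7.74 = 0.
That is s² + 7.883s + 76.63 = 0, so ω_n = 8.754 rad/s and ζ = 7.883/(2·8.754) = 0.4503.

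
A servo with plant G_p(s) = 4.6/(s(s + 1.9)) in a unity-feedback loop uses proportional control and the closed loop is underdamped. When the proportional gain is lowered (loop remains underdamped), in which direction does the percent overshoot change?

ζ = 1.9/(2√(4.6K_p)) rises as K_p falls; higher damping means less overshoot.

decrease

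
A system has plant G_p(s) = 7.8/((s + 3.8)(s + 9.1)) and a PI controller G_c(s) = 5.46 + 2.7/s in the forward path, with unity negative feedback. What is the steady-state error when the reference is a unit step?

0

The open loop G_c(s)G_p(s) has a pole at the origin (type 1), so the static position error constant is infinite and e_ss = 1/(1+∞) = 0.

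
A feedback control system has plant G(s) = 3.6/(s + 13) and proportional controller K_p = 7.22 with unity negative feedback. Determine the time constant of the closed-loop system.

Closed-loop transfer function: T(s) = K_p·G(s)/(1 + K_p·G(s)) = 25.99/(s + 13 + 25.99) = 25.99/(s + 38.99).
Time constant τ = 1/38.99 = 0.0256 s.

τ = 0.0256 s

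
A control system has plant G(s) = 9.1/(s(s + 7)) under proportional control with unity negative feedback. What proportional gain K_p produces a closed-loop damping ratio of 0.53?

Closed-loop characteristic equation: s² + 7s + K_p·9.1 = 0.
So ω_n = √(9.1K_p) and 2ζω_n = 7, giving ζ = 7/(2√(9.1K_p)).
Setting ζ = 0.53: √(9.1K_p) = 7/(2·0.53) = 6.604, so K_p = 43.61/9.1 = 4.79.

K_p = 4.79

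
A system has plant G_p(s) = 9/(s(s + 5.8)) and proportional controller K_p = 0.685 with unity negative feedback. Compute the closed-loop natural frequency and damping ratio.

ω_n = 2.48 rad/s, ζ = 1.17

The closed-loop denominator is s(s+5.8) + 0.685·9 = s² + 5.8s + 6.165.
So ω_n² = 6.165 ⇒ ω_n = 2.483 rad/s, and ζ = 5.8/(2ω_n) = 1.17.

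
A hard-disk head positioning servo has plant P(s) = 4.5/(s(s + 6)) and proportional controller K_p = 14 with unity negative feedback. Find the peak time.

T_p = 0.428 s

Closed-loop characteristic equation: s² + 6s + 63 = 0, so ω_n = 7.937 rad/s and ζ = 6/(2·7.937) = 0.378.
Damped frequency ω_d = ω_n√(1−ζ²) = 7.348 rad/s, so peak time T_p = π/ω_d = 0.428 s.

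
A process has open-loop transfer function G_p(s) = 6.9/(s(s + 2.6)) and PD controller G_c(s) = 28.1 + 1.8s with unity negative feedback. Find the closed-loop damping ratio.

ζ = 0.539

Forward path: (28.1 + 1.8s)·6.9/(s(s+2.6)). The closed-loop characteristic equation is s² + (2.6 + 6.9·1.8)s + 6.9·28.1 = 0.
That is s² + 15.02s + 193.9 = 0, so ω_n = 13.92 rad/s and ζ = 15.02/(2·13.92) = 0.5393.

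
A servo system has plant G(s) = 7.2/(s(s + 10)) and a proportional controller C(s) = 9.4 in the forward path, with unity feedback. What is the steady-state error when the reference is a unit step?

0

The open loop C(s)G(s) has a pole at the origin (type 1), so the static position error constant is infinite and e_ss = 1/(1+∞) = 0.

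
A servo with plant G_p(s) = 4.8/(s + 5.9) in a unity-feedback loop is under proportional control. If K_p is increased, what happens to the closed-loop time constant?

decrease

Closed-loop pole is at s = −(5.9+K_p·4.8); larger K_p moves it further left, so τ = 1/(5.9+K_p·4.8) decreases.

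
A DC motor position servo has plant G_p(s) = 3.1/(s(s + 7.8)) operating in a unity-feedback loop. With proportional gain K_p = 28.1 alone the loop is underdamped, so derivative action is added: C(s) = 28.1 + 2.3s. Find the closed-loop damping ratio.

Forward path: (28.1 + 2.3s)·3.1/(s(s+7.8)). The closed-loop characteristic equation is s² + (7.8 + 3.1·2.3)s + 3.1·28.1 = 0.
That is s² + 14.93s + 87.11 = 0, so ω_n = 9.333 rad/s and ζ = 14.93/(2·9.333) = 0.7998.

ζ = 0.8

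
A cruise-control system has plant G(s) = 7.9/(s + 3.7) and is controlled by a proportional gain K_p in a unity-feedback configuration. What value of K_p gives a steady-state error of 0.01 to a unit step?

For a type-0 loop with proportional control, e_ss = 1/(1 + K_p·G(0)).
G(0) = 2.135. Require 1/(1 + K_p·2.135) = 0.01, so 1 + 2.135·K_p = 100.
K_p = (100 − 1)/2.135 = 46.4.

K_p = 46.4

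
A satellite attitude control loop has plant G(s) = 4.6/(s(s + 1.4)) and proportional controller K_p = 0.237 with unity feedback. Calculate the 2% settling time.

T_s ≈ 5.71 s

Closed-loop characteristic equation: s² + 1.4s + 1.09 = 0, so ω_n = 1.044 rad/s and ζ = 1.4/(2·1.044) = 0.6704.
2% settling time T_s ≈ 4/(ζω_n) = 4/0.7 = 5.71 s.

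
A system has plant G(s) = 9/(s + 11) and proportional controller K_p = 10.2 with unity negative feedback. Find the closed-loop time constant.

τ = 0.00973 s

Closed-loop transfer function: T(s) = K_p·G(s)/(1 + K_p·G(s)) = 91.8/(s + 11 + 91.8) = 91.8/(s + 102.8).
Time constant τ = 1/102.8 = 0.00973 s.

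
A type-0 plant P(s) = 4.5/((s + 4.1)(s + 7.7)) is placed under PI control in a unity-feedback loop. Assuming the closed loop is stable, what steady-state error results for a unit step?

0

The PI controller's integrator makes the forward path type 1, so e_ss to a step is zero.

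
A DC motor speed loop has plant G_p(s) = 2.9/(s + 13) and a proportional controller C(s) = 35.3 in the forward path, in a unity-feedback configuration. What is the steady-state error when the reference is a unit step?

The loop is type 0. Static position error constant K_pos = C(0)·G_p(0) = 35.3·0.2231 = 7.875.
Steady-state error to a unit step: e_ss = 1/(1+K_pos) = 1/8.875 = 0.113.

0.113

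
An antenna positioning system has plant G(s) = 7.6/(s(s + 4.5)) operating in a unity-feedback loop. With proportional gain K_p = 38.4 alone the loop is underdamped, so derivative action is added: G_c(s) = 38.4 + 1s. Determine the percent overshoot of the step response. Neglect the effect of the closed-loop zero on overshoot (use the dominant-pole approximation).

Forward path: (38.4 + 1s)·7.6/(s(s+4.5)). The closed-loop characteristic equation is s² + (4.5 + 7.6·1)s + 7.6·38.4 = 0.
That is s² + 12.1s + 291.8 = 0, so ω_n = 17.08 rad/s and ζ = 12.1/(2·17.08) = 0.3541.
%OS = 100·exp(−πζ/√(1−ζ²)) = 30.4%.

30.4%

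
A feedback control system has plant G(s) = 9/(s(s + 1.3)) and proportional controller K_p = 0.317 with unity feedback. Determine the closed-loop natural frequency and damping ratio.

ω_n = 1.69 rad/s, ζ = 0.385

1 + K_p·G(s) = 0 gives s² + 1.3s + 2.853 = 0.
So ω_n² = 2.853 ⇒ ω_n = 1.689 rad/s, and ζ = 1.3/(2ω_n) = 0.385.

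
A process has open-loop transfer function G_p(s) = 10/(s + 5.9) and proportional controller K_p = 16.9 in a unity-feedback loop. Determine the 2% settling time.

Closed-loop transfer function: T(s) = K_p·G_p(s)/(1 + K_p·G_p(s)) = 169/(s + 5.9 + 169) = 169/(s + 174.9).
Time constant τ = 1/174.9 = 0.005718 s, so the 2% settling time is about 4τ = 0.0229 s.

T_s ≈ 0.0229 s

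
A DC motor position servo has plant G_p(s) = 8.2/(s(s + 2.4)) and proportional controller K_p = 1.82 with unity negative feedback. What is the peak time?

From 1 + K_pG_p(s) = 0: s² + 2.4s + 14.92 = 0 ⇒ ω_n = 3.863, ζ = 0.3106.
Damped frequency ω_d = ω_n√(1−ζ²) = 3.672 rad/s, so peak time T_p = π/ω_d = 0.856 s.

T_p = 0.856 s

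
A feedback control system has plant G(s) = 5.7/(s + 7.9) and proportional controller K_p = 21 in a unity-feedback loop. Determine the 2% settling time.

T_s ≈ 0.0313 s

Closed-loop transfer function: T(s) = K_p·G(s)/(1 + K_p·G(s)) = 119.7/(s + 7.9 + 119.7) = 119.7/(s + 127.6).
Time constant τ = 1/127.6 = 0.007837 s, so the 2% settling time is about 4τ = 0.0313 s.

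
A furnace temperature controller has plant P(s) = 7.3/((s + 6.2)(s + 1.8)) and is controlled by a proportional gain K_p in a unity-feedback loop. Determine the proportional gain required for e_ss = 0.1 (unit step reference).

Steady-state error for a unit step on this type-0 loop is 1/(1 + K_p·P(0)).
P(0) = 0.6541. Require 1/(1 + K_p·0.6541) = 0.1, so 1 + 0.6541·K_p = 10.
K_p = (10 − 1)/0.6541 = 13.8.

K_p = 13.8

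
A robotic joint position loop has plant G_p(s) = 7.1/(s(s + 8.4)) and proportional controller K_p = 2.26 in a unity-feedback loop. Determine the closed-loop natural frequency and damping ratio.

1 + K_p·G_p(s) = 0 gives s² + 8.4s + 16.05 = 0.
Matching s² + 2ζω_n s + ω_n²: ω_n = √16.05 = 4.006 rad/s and 2ζω_n = 8.4, so ζ = 8.4/(2·4.006) = 1.05.

ω_n = 4.01 rad/s, ζ = 1.05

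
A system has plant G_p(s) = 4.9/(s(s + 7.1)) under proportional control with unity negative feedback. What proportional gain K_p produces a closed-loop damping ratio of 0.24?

K_p = 44.7

Closed-loop characteristic equation: s² + 7.1s + K_p·4.9 = 0.
So ω_n = √(4.9K_p) and 2ζω_n = 7.1, giving ζ = 7.1/(2√(4.9K_p)).
Setting ζ = 0.24: √(4.9K_p) = 7.1/(2·0.24) = 14.79, so K_p = 218.8/4.9 = 44.7.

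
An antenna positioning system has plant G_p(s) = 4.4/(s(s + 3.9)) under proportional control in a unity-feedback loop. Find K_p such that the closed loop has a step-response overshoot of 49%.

From %OS = 100·exp(−πζ/√(1−ζ²)) = 49%, ζ = −ln(0.49)/√(π²+ln²(0.49)) = 0.2214.
Characteristic equation s² + 3.9s + 4.4K_p = 0 gives ζ = 3.9/(2√(4.4K_p)).
Setting ζ = 0.2214: √(4.4K_p) = 3.9/(2·0.2214) = 8.806, so K_p = 77.55/4.4 = 17.6.

K_p = 17.6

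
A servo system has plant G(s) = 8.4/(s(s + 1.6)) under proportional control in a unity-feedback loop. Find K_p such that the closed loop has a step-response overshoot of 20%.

K_p = 0.366

From %OS = 100·exp(−πζ/√(1−ζ²)) = 20%, ζ = −ln(0.2)/√(π²+ln²(0.2)) = 0.4559.
Characteristic equation s² + 1.6s + 8.4K_p = 0 gives ζ = 1.6/(2√(8.4K_p)).
Setting ζ = 0.4559: √(8.4K_p) = 1.6/(2·0.4559) = 1.755, so K_p = 3.079/8.4 = 0.366.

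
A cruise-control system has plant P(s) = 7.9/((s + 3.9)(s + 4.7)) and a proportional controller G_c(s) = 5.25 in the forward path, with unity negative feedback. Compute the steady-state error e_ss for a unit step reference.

0.306

The loop is type 0. Static position error constant K_pos = G_c(0)·P(0) = 5.25·0.431 = 2.263.
Steady-state error to a unit step: e_ss = 1/(1+K_pos) = 1/3.263 = 0.306.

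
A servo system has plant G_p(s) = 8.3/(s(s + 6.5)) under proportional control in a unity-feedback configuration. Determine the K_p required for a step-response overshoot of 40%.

From %OS = 100·exp(−πζ/√(1−ζ²)) = 40%, ζ = −ln(0.4)/√(π²+ln²(0.4)) = 0.28.
Characteristic equation s² + 6.5s + 8.3K_p = 0 gives ζ = 6.5/(2√(8.3K_p)).
Setting ζ = 0.28: √(8.3K_p) = 6.5/(2·0.28) = 11.61, so K_p = 134.7/8.3 = 16.2.

K_p = 16.2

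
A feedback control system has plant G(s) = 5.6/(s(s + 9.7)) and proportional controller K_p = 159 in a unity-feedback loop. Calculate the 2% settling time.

The closed-loop denominator s² + 9.7s + 890.4 gives ω_n = √890.4 = 29.84 and ζ = 9.7/(2ω_n) = 0.1625.
2% settling time T_s ≈ 4/(ζω_n) = 4/4.85 = 0.825 s.

T_s ≈ 0.825 s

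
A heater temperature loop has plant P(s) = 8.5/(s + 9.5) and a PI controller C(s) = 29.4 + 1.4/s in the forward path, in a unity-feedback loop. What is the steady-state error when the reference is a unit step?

The open loop C(s)P(s) has a pole at the origin (type 1), so the static position error constant is infinite and e_ss = 1/(1+∞) = 0.

0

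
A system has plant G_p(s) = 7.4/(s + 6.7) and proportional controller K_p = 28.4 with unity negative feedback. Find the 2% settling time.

T_s ≈ 0.0184 s

Closed-loop transfer function: T(s) = K_p·G_p(s)/(1 + K_p·G_p(s)) = 210.2/(s + 6.7 + 210.2) = 210.2/(s + 216.9).
Time constant τ = 1/216.9 = 0.004611 s, so the 2% settling time is about 4τ = 0.0184 s.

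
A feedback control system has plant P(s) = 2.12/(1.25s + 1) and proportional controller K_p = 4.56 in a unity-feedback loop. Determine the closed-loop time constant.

Closed loop: T(s) = K_p·P/(1+K_p·P) = 9.667/(1.25s + 1 + 9.667), with pole at s = −(1 + 9.667)/1.25 = −8.534.
Closed-loop time constant τ = 1/8.534 = 0.117 s.

τ = 0.117 s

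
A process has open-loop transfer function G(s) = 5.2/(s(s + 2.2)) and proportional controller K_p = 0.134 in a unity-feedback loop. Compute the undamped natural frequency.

With unity feedback the closed-loop characteristic equation is s² + 2.2s + 0.134·5.2 = s² + 2.2s + 0.6968 = 0.
So ω_n² = 0.6968 ⇒ ω_n = 0.8347 rad/s, and ζ = 2.2/(2ω_n) = 1.32.

ω_n = 0.835 rad/s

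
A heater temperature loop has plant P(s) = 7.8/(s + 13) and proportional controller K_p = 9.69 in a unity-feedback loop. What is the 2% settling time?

T_s ≈ 0.0452 s

Closed-loop transfer function: T(s) = K_p·P(s)/(1 + K_p·P(s)) = 75.58/(s + 13 + 75.58) = 75.58/(s + 88.58).
Time constant τ = 1/88.58 = 0.01129 s, so the 2% settling time is about 4τ = 0.0452 s.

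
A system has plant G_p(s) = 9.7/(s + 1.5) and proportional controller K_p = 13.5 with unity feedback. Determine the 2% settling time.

Closed-loop transfer function: T(s) = K_p·G_p(s)/(1 + K_p·G_p(s)) = 130.9/(s + 1.5 + 130.9) = 130.9/(s + 132.4).
Time constant τ = 1/132.4 = 0.00755 s, so the 2% settling time is about 4τ = 0.0302 s.

T_s ≈ 0.0302 s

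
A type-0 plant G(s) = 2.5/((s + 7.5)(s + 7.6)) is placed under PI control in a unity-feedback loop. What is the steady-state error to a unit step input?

The PI controller's integrator makes the forward path type 1, so e_ss to a step is zero.

0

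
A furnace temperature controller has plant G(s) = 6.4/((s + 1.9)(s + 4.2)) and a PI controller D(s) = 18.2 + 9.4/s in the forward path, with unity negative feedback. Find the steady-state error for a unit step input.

The open loop D(s)G(s) has a pole at the origin (type 1), so the static position error constant is infinite and e_ss = 1/(1+∞) = 0.

0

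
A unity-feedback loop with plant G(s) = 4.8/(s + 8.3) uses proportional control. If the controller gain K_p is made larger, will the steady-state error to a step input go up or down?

decrease

e_ss = 1/(1 + K_p·G(0)); a larger K_p raises the denominator, so e_ss decreases.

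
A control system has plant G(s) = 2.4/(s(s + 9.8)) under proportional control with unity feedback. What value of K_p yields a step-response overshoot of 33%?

K_p = 90.3

From %OS = 100·exp(−πζ/√(1−ζ²)) = 33%, ζ = −ln(0.33)/√(π²+ln²(0.33)) = 0.3328.
Characteristic equation s² + 9.8s + 2.4K_p = 0 gives ζ = 9.8/(2√(2.4K_p)).
Setting ζ = 0.3328: √(2.4K_p) = 9.8/(2·0.3328) = 14.72, so K_p = 216.8/2.4 = 90.3.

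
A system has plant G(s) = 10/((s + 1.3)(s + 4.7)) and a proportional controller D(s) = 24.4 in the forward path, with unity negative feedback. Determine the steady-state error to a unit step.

0.0244

The loop is type 0. Static position error constant K_pos = D(0)·G(0) = 24.4·1.637 = 39.93.
Steady-state error to a unit step: e_ss = 1/(1+K_pos) = 1/40.93 = 0.0244.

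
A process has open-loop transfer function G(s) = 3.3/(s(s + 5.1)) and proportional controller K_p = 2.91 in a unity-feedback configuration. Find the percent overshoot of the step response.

1.06%

Closed-loop characteristic equation: s² + 5.1s + 9.603 = 0, so ω_n = 3.099 rad/s and ζ = 5.1/(2·3.099) = 0.8229.
%OS = 100·exp(−πζ/√(1−ζ²)) = 100·exp(−π·0.8229/√0.3229) = 1.06%.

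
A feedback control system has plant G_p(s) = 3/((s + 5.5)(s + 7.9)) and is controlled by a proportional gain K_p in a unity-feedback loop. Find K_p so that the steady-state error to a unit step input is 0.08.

The loop is type 0, so e_ss(step) = 1/(1 + K_pos) with K_pos = K_p·G_p(0).
G_p(0) = 0.06904. Require 1/(1 + K_p·0.06904) = 0.08, so 1 + 0.06904·K_p = 12.5.
K_p = (12.5 − 1)/0.06904 = 167.

K_p = 167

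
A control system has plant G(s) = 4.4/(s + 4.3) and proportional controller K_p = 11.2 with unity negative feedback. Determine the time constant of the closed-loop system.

τ = 0.0187 s

Closed-loop transfer function: T(s) = K_p·G(s)/(1 + K_p·G(s)) = 49.28/(s + 4.3 + 49.28) = 49.28/(s + 53.58).
Time constant τ = 1/53.58 = 0.0187 s.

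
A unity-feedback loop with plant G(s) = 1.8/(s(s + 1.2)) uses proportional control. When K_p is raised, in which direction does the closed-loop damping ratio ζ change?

ζ = 1.2/(2√(1.8K_p)); increasing K_p raises the denominator, so ζ falls.

decrease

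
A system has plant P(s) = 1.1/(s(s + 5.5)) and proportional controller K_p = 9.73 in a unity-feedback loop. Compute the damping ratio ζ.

ζ = 0.841

With unity feedback the closed-loop characteristic equation is s² + 5.5s + 9.73·1.1 = s² + 5.5s + 10.7 = 0.
So ω_n² = 10.7 ⇒ ω_n = 3.272 rad/s, and ζ = 5.5/(2ω_n) = 0.841.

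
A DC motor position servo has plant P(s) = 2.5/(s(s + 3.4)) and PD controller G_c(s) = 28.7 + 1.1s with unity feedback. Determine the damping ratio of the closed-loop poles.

Forward path: (28.7 + 1.1s)·2.5/(s(s+3.4)). The closed-loop characteristic equation is s² + (3.4 + 2.5·1.1)s + 2.5·28.7 = 0.
That is s² + 6.15s + 71.75 = 0, so ω_n = 8.471 rad/s and ζ = 6.15/(2·8.471) = 0.363.

ζ = 0.363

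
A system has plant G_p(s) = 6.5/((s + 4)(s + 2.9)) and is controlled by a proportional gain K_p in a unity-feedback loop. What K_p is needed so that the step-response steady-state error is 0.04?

K_p = 42.8

Steady-state error for a unit step on this type-0 loop is 1/(1 + K_p·G_p(0)).
G_p(0) = 0.5603. Require 1/(1 + K_p·0.5603) = 0.04, so 1 + 0.5603·K_p = 25.
K_p = (25 − 1)/0.5603 = 42.8.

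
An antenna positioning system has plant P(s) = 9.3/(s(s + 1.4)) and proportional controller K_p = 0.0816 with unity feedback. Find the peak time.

T_p = 6.06 s

The closed-loop denominator s² + 1.4s + 0.7589 gives ω_n = √0.7589 = 0.8711 and ζ = 1.4/(2ω_n) = 0.8035.
Damped frequency ω_d = ω_n√(1−ζ²) = 0.5185 rad/s, so peak time T_p = π/ω_d = 6.06 s.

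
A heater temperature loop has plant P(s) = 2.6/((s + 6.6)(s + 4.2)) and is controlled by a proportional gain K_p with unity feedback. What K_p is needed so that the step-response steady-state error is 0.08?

The loop is type 0, so e_ss(step) = 1/(1 + K_pos) with K_pos = K_p·P(0).
P(0) = 0.0938. Require 1/(1 + K_p·0.0938) = 0.08, so 1 + 0.0938·K_p = 12.5.
K_p = (12.5 − 1)/0.0938 = 123.

K_p = 123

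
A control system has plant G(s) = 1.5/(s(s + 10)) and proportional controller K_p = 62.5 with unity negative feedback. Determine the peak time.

From 1 + K_pG(s) = 0: s² + 10s + 93.75 = 0 ⇒ ω_n = 9.682, ζ = 0.5164.
Damped frequency ω_d = ω_n√(1−ζ²) = 8.292 rad/s, so peak time T_p = π/ω_d = 0.379 s.

T_p = 0.379 s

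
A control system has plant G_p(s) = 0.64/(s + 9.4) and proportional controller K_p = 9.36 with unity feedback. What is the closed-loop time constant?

τ = 0.065 s

Closed-loop transfer function: T(s) = K_p·G_p(s)/(1 + K_p·G_p(s)) = 5.99/(s + 9.4 + 5.99) = 5.99/(s + 15.39).
Time constant τ = 1/15.39 = 0.065 s.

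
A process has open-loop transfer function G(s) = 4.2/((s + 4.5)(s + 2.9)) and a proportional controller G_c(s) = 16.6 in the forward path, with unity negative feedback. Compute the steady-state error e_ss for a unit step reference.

The loop is type 0. Static position error constant K_pos = G_c(0)·G(0) = 16.6·0.3218 = 5.343.
Steady-state error to a unit step: e_ss = 1/(1+K_pos) = 1/6.343 = 0.158.

0.158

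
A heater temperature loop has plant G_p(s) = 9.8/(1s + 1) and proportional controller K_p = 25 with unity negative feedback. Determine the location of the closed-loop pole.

s = -246

Closed loop: T(s) = K_p·G_p/(1+K_p·G_p) = 245/(1s + 1 + 245), with pole at s = −(1 + 245)/1 = −246.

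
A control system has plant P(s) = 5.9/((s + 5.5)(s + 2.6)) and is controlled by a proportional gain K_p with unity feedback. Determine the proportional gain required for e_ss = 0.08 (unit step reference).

For a type-0 loop with proportional control, e_ss = 1/(1 + K_p·P(0)).
P(0) = 0.4126. Require 1/(1 + K_p·0.4126) = 0.08, so 1 + 0.4126·K_p = 12.5.
K_p = (12.5 − 1)/0.4126 = 27.9.

K_p = 27.9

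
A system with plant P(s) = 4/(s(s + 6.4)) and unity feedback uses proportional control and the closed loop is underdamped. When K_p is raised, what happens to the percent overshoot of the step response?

increase

ζ = 6.4/(2√(4K_p)) decreases as K_p grows; lower damping means more overshoot.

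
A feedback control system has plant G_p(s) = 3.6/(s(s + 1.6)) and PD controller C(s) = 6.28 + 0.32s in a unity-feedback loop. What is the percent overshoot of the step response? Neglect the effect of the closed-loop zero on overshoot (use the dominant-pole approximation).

38.7%

Forward path: (6.28 + 0.32s)·3.6/(s(s+1.6)). The closed-loop characteristic equation is s² + (1.6 + 3.6·0.32)s + 3.6·6.28 = 0.
That is s² + 2.752s + 22.61 = 0, so ω_n = 4.755 rad/s and ζ = 2.752/(2·4.755) = 0.2894.
%OS = 100·exp(−πζ/√(1−ζ²)) = 38.7%.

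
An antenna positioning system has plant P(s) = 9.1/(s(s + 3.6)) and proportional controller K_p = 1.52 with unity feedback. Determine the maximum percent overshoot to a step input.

17.6%

From 1 + K_pP(s) = 0: s² + 3.6s + 13.83 = 0 ⇒ ω_n = 3.719, ζ = 0.484.
%OS = 100·exp(−πζ/√(1−ζ²)) = 100·exp(−π·0.484/√0.7658) = 17.6%.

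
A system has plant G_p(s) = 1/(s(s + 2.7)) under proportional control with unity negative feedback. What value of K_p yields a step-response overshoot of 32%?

K_p = 15.7

From %OS = 100·exp(−πζ/√(1−ζ²)) = 32%, ζ = −ln(0.32)/√(π²+ln²(0.32)) = 0.341.
Characteristic equation s² + 2.7s + 1K_p = 0 gives ζ = 2.7/(2√(1K_p)).
Setting ζ = 0.341: √(1K_p) = 2.7/(2·0.341) = 3.959, so K_p = 15.68/1 = 15.7.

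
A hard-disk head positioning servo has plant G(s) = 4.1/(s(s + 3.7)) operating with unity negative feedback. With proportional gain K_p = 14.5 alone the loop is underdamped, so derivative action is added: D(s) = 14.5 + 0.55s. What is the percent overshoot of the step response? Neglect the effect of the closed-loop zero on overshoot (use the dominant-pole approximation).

Forward path: (14.5 + 0.55s)·4.1/(s(s+3.7)). The closed-loop characteristic equation is s² + (3.7 + 4.1·0.55)s + 4.1·14.5 = 0.
That is s² + 5.955s + 59.45 = 0, so ω_n = 7.71 rad/s and ζ = 5.955/(2·7.71) = 0.3862.
%OS = 100·exp(−πζ/√(1−ζ²)) = 26.8%.

26.8%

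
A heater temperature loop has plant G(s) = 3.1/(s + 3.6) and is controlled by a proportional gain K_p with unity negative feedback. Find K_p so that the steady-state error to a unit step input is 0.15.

For a type-0 loop with proportional control, e_ss = 1/(1 + K_p·G(0)).
G(0) = 0.8611. Require 1/(1 + K_p·0.8611) = 0.15, so 1 + 0.8611·K_p = 6.667.
K_p = (6.667 − 1)/0.8611 = 6.58.

K_p = 6.58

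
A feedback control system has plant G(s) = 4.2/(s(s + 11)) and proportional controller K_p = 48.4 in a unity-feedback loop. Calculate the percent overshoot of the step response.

26.9%

Closed-loop characteristic equation: s² + 11s + 203.3 = 0, so ω_n = 14.26 rad/s and ζ = 11/(2·14.26) = 0.3858.
%OS = 100·exp(−πζ/√(1−ζ²)) = 100·exp(−π·0.3858/√0.8512) = 26.9%.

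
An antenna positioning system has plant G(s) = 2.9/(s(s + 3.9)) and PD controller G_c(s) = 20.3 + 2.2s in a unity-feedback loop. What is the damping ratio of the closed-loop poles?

ζ = 0.67

Forward path: (20.3 + 2.2s)·2.9/(s(s+3.9)). The closed-loop characteristic equation is s² + (3.9 + 2.9·2.2)s + 2.9·20.3 = 0.
That is s² + 10.28s + 58.87 = 0, so ω_n = 7.673 rad/s and ζ = 10.28/(2·7.673) = 0.6699.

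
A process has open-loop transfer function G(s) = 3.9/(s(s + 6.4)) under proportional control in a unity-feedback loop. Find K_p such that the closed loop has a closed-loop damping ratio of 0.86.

K_p = 3.55

Closed-loop characteristic equation: s² + 6.4s + K_p·3.9 = 0.
So ω_n = √(3.9K_p) and 2ζω_n = 6.4, giving ζ = 6.4/(2√(3.9K_p)).
Setting ζ = 0.86: √(3.9K_p) = 6.4/(2·0.86) = 3.721, so K_p = 13.85/3.9 = 3.55.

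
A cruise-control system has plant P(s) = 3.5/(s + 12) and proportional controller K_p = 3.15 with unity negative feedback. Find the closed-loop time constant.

Closed-loop transfer function: T(s) = K_p·P(s)/(1 + K_p·P(s)) = 11.03/(s + 12 + 11.03) = 11.03/(s + 23.02).
Time constant τ = 1/23.02 = 0.0434 s.

τ = 0.0434 s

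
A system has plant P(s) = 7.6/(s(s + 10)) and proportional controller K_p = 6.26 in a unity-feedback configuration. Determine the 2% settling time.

T_s ≈ 0.8 s

From 1 + K_pP(s) = 0: s² + 10s + 47.58 = 0 ⇒ ω_n = 6.898, ζ = 0.7249.
2% settling time T_s ≈ 4/(ζω_n) = 4/5 = 0.8 s.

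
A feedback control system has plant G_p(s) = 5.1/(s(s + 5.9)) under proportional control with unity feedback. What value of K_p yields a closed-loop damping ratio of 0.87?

K_p = 2.25

Closed-loop characteristic equation: s² + 5.9s + K_p·5.1 = 0.
So ω_n = √(5.1K_p) and 2ζω_n = 5.9, giving ζ = 5.9/(2√(5.1K_p)).
Setting ζ = 0.87: √(5.1K_p) = 5.9/(2·0.87) = 3.391, so K_p = 11.5/5.1 = 2.25.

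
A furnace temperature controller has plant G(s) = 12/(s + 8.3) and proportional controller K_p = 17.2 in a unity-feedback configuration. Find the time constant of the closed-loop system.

τ = 0.00466 s

Closed-loop transfer function: T(s) = K_p·G(s)/(1 + K_p·G(s)) = 206.4/(s + 8.3 + 206.4) = 206.4/(s + 214.7).
Time constant τ = 1/214.7 = 0.00466 s.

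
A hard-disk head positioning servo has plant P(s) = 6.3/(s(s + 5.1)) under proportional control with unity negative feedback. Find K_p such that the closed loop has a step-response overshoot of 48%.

K_p = 19.9

From %OS = 100·exp(−πζ/√(1−ζ²)) = 48%, ζ = −ln(0.48)/√(π²+ln²(0.48)) = 0.2275.
Characteristic equation s² + 5.1s + 6.3K_p = 0 gives ζ = 5.1/(2√(6.3K_p)).
Setting ζ = 0.2275: √(6.3K_p) = 5.1/(2·0.2275) = 11.21, so K_p = 125.6/6.3 = 19.9.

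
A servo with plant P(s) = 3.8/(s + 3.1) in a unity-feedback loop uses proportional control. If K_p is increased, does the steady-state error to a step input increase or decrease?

decrease

e_ss = 1/(1 + K_p·P(0)); a larger K_p raises the denominator, so e_ss decreases.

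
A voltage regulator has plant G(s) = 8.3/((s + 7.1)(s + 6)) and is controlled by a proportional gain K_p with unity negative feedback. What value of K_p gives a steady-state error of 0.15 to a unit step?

The loop is type 0, so e_ss(step) = 1/(1 + K_pos) with K_pos = K_p·G(0).
G(0) = 0.1948. Require 1/(1 + K_p·0.1948) = 0.15, so 1 + 0.1948·K_p = 6.667.
K_p = (6.667 − 1)/0.1948 = 29.1.

K_p = 29.1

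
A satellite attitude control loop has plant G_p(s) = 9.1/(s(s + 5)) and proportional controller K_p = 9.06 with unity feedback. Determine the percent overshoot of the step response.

40.7%

The closed-loop denominator s² + 5s + 82.45 gives ω_n = √82.45 = 9.08 and ζ = 5/(2ω_n) = 0.2753.
%OS = 100·exp(−πζ/√(1−ζ²)) = 100·exp(−π·0.2753/√0.9242) = 40.7%.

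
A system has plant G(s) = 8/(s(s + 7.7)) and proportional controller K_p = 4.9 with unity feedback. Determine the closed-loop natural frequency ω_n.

With unity feedback the closed-loop characteristic equation is s² + 7.7s + 4.9·8 = s² + 7.7s + 39.2 = 0.
Matching s² + 2ζω_n s + ω_n²: ω_n = √39.2 = 6.261 rad/s and 2ζω_n = 7.7, so ζ = 7.7/(2·6.261) = 0.615.

ω_n = 6.26 rad/s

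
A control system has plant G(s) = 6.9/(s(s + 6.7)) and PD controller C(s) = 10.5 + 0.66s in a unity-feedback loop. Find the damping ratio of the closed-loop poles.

ζ = 0.661

Forward path: (10.5 + 0.66s)·6.9/(s(s+6.7)). The closed-loop characteristic equation is s² + (6.7 + 6.9·0.66)s + 6.9·10.5 = 0.
That is s² + 11.25s + 72.45 = 0, so ω_n = 8.512 rad/s and ζ = 11.25/(2·8.512) = 0.6611.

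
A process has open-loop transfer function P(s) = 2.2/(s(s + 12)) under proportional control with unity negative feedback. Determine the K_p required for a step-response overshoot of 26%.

K_p = 105

From %OS = 100·exp(−πζ/√(1−ζ²)) = 26%, ζ = −ln(0.26)/√(π²+ln²(0.26)) = 0.3941.
Characteristic equation s² + 12s + 2.2K_p = 0 gives ζ = 12/(2√(2.2K_p)).
Setting ζ = 0.3941: √(2.2K_p) = 12/(2·0.3941) = 15.23, so K_p = 231.8/2.2 = 105.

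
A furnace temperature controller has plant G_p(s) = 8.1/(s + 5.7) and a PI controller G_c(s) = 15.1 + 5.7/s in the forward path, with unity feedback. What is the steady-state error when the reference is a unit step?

The open loop G_c(s)G_p(s) has a pole at the origin (type 1), so the static position error constant is infinite and e_ss = 1/(1+∞) = 0.

0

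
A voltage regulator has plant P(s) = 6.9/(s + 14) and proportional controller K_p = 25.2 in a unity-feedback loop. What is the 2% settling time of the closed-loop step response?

T_s ≈ 0.0213 s

Closed-loop transfer function: T(s) = K_p·P(s)/(1 + K_p·P(s)) = 173.9/(s + 14 + 173.9) = 173.9/(s + 187.9).
Time constant τ = 1/187.9 = 0.005323 s, so the 2% settling time is about 4τ = 0.0213 s.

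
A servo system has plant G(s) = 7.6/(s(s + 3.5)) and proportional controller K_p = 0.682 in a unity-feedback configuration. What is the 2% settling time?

T_s ≈ 2.29 s

From 1 + K_pG(s) = 0: s² + 3.5s + 5.183 = 0 ⇒ ω_n = 2.277, ζ = 0.7687.
2% settling time T_s ≈ 4/(ζω_n) = 4/1.75 = 2.29 s.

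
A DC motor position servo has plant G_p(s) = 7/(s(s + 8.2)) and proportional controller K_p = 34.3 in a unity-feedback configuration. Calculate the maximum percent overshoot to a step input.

Closed-loop characteristic equation: s² + 8.2s + 240.1 = 0, so ω_n = 15.5 rad/s and ζ = 8.2/(2·15.5) = 0.2646.
%OS = 100·exp(−πζ/√(1−ζ²)) = 100·exp(−π·0.2646/√0.93) = 42.2%.

42.2%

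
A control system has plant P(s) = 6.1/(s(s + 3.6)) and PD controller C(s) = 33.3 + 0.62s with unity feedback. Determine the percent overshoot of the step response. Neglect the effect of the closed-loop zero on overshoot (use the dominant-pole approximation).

Forward path: (33.3 + 0.62s)·6.1/(s(s+3.6)). The closed-loop characteristic equation is s² + (3.6 + 6.1·0.62)s + 6.1·33.3 = 0.
That is s² + 7.382s + 203.1 = 0, so ω_n = 14.25 rad/s and ζ = 7.382/(2·14.25) = 0.259.
%OS = 100·exp(−πζ/√(1−ζ²)) = 43.1%.

43.1%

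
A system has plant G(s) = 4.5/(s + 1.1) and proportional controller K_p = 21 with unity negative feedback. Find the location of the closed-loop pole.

s = -95.6

Closed-loop transfer function: T(s) = K_p·G(s)/(1 + K_p·G(s)) = 94.5/(s + 1.1 + 94.5) = 94.5/(s + 95.6).
The closed-loop pole is at s = −95.6.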